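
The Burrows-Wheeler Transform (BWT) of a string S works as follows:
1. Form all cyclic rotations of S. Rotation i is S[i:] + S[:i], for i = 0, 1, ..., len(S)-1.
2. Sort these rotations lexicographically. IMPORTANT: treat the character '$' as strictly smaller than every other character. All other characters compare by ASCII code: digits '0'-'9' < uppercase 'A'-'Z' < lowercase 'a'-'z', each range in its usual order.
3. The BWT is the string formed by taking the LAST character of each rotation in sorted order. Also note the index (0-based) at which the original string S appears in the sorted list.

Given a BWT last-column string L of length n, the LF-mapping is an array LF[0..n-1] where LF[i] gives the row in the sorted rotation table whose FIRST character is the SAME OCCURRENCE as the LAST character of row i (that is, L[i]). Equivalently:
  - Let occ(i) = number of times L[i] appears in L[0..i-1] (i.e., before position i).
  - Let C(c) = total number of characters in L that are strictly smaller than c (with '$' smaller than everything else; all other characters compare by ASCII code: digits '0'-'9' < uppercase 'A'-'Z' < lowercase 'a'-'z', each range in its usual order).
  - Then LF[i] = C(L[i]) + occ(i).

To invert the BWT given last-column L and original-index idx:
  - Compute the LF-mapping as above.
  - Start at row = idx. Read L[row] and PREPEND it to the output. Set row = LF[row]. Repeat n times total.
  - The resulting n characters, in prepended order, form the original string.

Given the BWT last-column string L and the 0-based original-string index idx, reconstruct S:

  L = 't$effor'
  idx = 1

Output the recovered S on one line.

LF mapping: 6 0 1 2 3 4 5
Walk LF starting at row 1, prepending L[row]:
  step 1: row=1, L[1]='$', prepend. Next row=LF[1]=0
  step 2: row=0, L[0]='t', prepend. Next row=LF[0]=6
  step 3: row=6, L[6]='r', prepend. Next row=LF[6]=5
  step 4: row=5, L[5]='o', prepend. Next row=LF[5]=4
  step 5: row=4, L[4]='f', prepend. Next row=LF[4]=3
  step 6: row=3, L[3]='f', prepend. Next row=LF[3]=2
  step 7: row=2, L[2]='e', prepend. Next row=LF[2]=1
Reversed output: effort$

Answer: effort$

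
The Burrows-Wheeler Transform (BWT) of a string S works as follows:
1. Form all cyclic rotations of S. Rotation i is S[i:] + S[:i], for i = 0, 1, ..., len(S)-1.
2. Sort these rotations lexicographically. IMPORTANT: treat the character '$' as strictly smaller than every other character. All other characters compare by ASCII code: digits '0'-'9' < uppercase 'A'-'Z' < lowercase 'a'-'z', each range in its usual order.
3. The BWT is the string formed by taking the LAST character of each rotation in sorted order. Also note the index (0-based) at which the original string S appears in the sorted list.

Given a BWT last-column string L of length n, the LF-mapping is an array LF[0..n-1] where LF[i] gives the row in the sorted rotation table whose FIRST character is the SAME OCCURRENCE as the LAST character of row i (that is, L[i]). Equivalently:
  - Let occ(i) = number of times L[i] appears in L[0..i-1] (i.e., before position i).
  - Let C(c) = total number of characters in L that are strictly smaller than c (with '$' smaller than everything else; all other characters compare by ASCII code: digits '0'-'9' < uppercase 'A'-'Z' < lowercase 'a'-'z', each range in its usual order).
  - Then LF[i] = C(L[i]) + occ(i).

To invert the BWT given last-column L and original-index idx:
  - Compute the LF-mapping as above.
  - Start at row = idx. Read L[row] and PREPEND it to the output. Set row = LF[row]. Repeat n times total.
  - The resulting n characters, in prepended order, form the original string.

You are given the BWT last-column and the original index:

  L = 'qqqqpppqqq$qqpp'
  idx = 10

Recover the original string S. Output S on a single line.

Answer: qqppqqqppqqqpq$

Derivation:
LF mapping: 6 7 8 9 1 2 3 10 11 12 0 13 14 4 5
Walk LF starting at row 10, prepending L[row]:
  step 1: row=10, L[10]='$', prepend. Next row=LF[10]=0
  step 2: row=0, L[0]='q', prepend. Next row=LF[0]=6
  step 3: row=6, L[6]='p', prepend. Next row=LF[6]=3
  step 4: row=3, L[3]='q', prepend. Next row=LF[3]=9
  step 5: row=9, L[9]='q', prepend. Next row=LF[9]=12
  step 6: row=12, L[12]='q', prepend. Next row=LF[12]=14
  step 7: row=14, L[14]='p', prepend. Next row=LF[14]=5
  step 8: row=5, L[5]='p', prepend. Next row=LF[5]=2
  step 9: row=2, L[2]='q', prepend. Next row=LF[2]=8
  step 10: row=8, L[8]='q', prepend. Next row=LF[8]=11
  step 11: row=11, L[11]='q', prepend. Next row=LF[11]=13
  step 12: row=13, L[13]='p', prepend. Next row=LF[13]=4
  step 13: row=4, L[4]='p', prepend. Next row=LF[4]=1
  step 14: row=1, L[1]='q', prepend. Next row=LF[1]=7
  step 15: row=7, L[7]='q', prepend. Next row=LF[7]=10
Reversed output: qqppqqqppqqqpq$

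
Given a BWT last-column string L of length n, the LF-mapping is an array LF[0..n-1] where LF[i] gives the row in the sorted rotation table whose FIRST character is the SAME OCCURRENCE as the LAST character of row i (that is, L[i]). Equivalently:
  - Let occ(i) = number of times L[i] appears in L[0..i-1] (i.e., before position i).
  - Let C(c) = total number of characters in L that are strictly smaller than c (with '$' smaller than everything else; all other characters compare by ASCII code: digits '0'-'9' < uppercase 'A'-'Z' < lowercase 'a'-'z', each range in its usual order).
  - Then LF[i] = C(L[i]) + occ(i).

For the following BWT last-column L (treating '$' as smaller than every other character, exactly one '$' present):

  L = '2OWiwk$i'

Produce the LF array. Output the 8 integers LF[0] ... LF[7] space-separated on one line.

Char counts: '$':1, '2':1, 'O':1, 'W':1, 'i':2, 'k':1, 'w':1
C (first-col start): C('$')=0, C('2')=1, C('O')=2, C('W')=3, C('i')=4, C('k')=6, C('w')=7
L[0]='2': occ=0, LF[0]=C('2')+0=1+0=1
L[1]='O': occ=0, LF[1]=C('O')+0=2+0=2
L[2]='W': occ=0, LF[2]=C('W')+0=3+0=3
L[3]='i': occ=0, LF[3]=C('i')+0=4+0=4
L[4]='w': occ=0, LF[4]=C('w')+0=7+0=7
L[5]='k': occ=0, LF[5]=C('k')+0=6+0=6
L[6]='$': occ=0, LF[6]=C('$')+0=0+0=0
L[7]='i': occ=1, LF[7]=C('i')+1=4+1=5

Answer: 1 2 3 4 7 6 0 5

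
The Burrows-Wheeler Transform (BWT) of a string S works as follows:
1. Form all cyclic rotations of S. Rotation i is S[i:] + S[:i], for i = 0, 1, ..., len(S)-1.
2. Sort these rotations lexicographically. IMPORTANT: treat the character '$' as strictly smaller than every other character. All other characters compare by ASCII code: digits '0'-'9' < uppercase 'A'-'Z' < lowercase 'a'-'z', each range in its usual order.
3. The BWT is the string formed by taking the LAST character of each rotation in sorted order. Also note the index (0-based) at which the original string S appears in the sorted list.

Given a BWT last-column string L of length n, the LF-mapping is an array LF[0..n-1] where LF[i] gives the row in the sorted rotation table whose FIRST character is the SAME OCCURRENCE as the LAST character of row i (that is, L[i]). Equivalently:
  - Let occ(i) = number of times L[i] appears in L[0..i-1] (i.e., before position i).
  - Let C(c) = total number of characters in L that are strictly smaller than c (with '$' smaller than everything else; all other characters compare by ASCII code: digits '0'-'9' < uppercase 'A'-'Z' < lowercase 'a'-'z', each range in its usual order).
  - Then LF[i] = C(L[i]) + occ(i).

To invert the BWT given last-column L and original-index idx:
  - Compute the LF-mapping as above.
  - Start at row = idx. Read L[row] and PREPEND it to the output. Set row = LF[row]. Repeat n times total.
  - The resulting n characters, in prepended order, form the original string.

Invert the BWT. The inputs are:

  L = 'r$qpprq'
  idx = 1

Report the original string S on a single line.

LF mapping: 5 0 3 1 2 6 4
Walk LF starting at row 1, prepending L[row]:
  step 1: row=1, L[1]='$', prepend. Next row=LF[1]=0
  step 2: row=0, L[0]='r', prepend. Next row=LF[0]=5
  step 3: row=5, L[5]='r', prepend. Next row=LF[5]=6
  step 4: row=6, L[6]='q', prepend. Next row=LF[6]=4
  step 5: row=4, L[4]='p', prepend. Next row=LF[4]=2
  step 6: row=2, L[2]='q', prepend. Next row=LF[2]=3
  step 7: row=3, L[3]='p', prepend. Next row=LF[3]=1
Reversed output: pqpqrr$

Answer: pqpqrr$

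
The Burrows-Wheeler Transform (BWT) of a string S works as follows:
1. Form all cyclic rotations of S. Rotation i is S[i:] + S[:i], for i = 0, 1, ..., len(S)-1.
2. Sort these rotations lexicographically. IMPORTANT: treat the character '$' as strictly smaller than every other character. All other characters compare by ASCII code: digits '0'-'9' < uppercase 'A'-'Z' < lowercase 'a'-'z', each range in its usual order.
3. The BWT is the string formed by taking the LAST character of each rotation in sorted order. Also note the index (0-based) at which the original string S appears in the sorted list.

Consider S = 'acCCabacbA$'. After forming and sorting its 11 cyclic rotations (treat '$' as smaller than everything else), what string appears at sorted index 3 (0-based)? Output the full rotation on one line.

All 11 rotations (rotation i = S[i:]+S[:i]):
  rot[0] = acCCabacbA$
  rot[1] = cCCabacbA$a
  rot[2] = CCabacbA$ac
  rot[3] = CabacbA$acC
  rot[4] = abacbA$acCC
  rot[5] = bacbA$acCCa
  rot[6] = acbA$acCCab
  rot[7] = cbA$acCCaba
  rot[8] = bA$acCCabac
  rot[9] = A$acCCabacb
  rot[10] = $acCCabacbA
Sorted (with $ < everything):
  sorted[0] = $acCCabacbA
  sorted[1] = A$acCCabacb
  sorted[2] = CCabacbA$ac
  sorted[3] = CabacbA$acC
  sorted[4] = abacbA$acCC
  sorted[5] = acCCabacbA$
  sorted[6] = acbA$acCCab
  sorted[7] = bA$acCCabac
  sorted[8] = bacbA$acCCa
  sorted[9] = cCCabacbA$a
  sorted[10] = cbA$acCCaba
sorted[3] = CabacbA$acC

Answer: CabacbA$acC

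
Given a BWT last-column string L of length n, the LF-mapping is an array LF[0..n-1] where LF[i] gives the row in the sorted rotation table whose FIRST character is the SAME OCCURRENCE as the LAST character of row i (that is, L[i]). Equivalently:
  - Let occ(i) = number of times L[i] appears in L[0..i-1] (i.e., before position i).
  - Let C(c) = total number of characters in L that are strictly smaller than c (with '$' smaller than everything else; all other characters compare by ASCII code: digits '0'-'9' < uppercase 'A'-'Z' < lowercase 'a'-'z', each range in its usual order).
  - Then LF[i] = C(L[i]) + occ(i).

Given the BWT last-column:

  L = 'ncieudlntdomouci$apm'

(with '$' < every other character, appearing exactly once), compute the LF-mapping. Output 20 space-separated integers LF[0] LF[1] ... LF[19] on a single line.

Answer: 12 2 7 6 18 4 9 13 17 5 14 10 15 19 3 8 0 1 16 11

Derivation:
Char counts: '$':1, 'a':1, 'c':2, 'd':2, 'e':1, 'i':2, 'l':1, 'm':2, 'n':2, 'o':2, 'p':1, 't':1, 'u':2
C (first-col start): C('$')=0, C('a')=1, C('c')=2, C('d')=4, C('e')=6, C('i')=7, C('l')=9, C('m')=10, C('n')=12, C('o')=14, C('p')=16, C('t')=17, C('u')=18
L[0]='n': occ=0, LF[0]=C('n')+0=12+0=12
L[1]='c': occ=0, LF[1]=C('c')+0=2+0=2
L[2]='i': occ=0, LF[2]=C('i')+0=7+0=7
L[3]='e': occ=0, LF[3]=C('e')+0=6+0=6
L[4]='u': occ=0, LF[4]=C('u')+0=18+0=18
L[5]='d': occ=0, LF[5]=C('d')+0=4+0=4
L[6]='l': occ=0, LF[6]=C('l')+0=9+0=9
L[7]='n': occ=1, LF[7]=C('n')+1=12+1=13
L[8]='t': occ=0, LF[8]=C('t')+0=17+0=17
L[9]='d': occ=1, LF[9]=C('d')+1=4+1=5
L[10]='o': occ=0, LF[10]=C('o')+0=14+0=14
L[11]='m': occ=0, LF[11]=C('m')+0=10+0=10
L[12]='o': occ=1, LF[12]=C('o')+1=14+1=15
L[13]='u': occ=1, LF[13]=C('u')+1=18+1=19
L[14]='c': occ=1, LF[14]=C('c')+1=2+1=3
L[15]='i': occ=1, LF[15]=C('i')+1=7+1=8
L[16]='$': occ=0, LF[16]=C('$')+0=0+0=0
L[17]='a': occ=0, LF[17]=C('a')+0=1+0=1
L[18]='p': occ=0, LF[18]=C('p')+0=16+0=16
L[19]='m': occ=1, LF[19]=C('m')+1=10+1=11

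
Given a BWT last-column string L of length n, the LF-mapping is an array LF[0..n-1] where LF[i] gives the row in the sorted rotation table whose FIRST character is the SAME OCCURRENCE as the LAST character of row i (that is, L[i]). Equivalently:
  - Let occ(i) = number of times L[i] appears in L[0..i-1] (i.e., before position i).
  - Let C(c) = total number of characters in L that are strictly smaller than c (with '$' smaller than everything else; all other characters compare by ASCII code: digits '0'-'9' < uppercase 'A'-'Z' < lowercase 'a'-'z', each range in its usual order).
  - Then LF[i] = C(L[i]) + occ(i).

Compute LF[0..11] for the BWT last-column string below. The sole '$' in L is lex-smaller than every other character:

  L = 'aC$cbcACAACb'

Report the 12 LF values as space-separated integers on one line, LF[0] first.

Answer: 7 4 0 10 8 11 1 5 2 3 6 9

Derivation:
Char counts: '$':1, 'A':3, 'C':3, 'a':1, 'b':2, 'c':2
C (first-col start): C('$')=0, C('A')=1, C('C')=4, C('a')=7, C('b')=8, C('c')=10
L[0]='a': occ=0, LF[0]=C('a')+0=7+0=7
L[1]='C': occ=0, LF[1]=C('C')+0=4+0=4
L[2]='$': occ=0, LF[2]=C('$')+0=0+0=0
L[3]='c': occ=0, LF[3]=C('c')+0=10+0=10
L[4]='b': occ=0, LF[4]=C('b')+0=8+0=8
L[5]='c': occ=1, LF[5]=C('c')+1=10+1=11
L[6]='A': occ=0, LF[6]=C('A')+0=1+0=1
L[7]='C': occ=1, LF[7]=C('C')+1=4+1=5
L[8]='A': occ=1, LF[8]=C('A')+1=1+1=2
L[9]='A': occ=2, LF[9]=C('A')+2=1+2=3
L[10]='C': occ=2, LF[10]=C('C')+2=4+2=6
L[11]='b': occ=1, LF[11]=C('b')+1=8+1=9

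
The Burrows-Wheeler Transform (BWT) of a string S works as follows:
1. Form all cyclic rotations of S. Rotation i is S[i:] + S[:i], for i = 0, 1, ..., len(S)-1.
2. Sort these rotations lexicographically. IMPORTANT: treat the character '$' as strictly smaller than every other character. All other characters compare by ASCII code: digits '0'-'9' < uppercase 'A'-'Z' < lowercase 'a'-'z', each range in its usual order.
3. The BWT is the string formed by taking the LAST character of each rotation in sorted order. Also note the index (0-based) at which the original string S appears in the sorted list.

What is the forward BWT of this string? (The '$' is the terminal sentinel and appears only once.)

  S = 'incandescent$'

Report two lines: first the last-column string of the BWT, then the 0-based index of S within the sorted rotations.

All 13 rotations (rotation i = S[i:]+S[:i]):
  rot[0] = incandescent$
  rot[1] = ncandescent$i
  rot[2] = candescent$in
  rot[3] = andescent$inc
  rot[4] = ndescent$inca
  rot[5] = descent$incan
  rot[6] = escent$incand
  rot[7] = scent$incande
  rot[8] = cent$incandes
  rot[9] = ent$incandesc
  rot[10] = nt$incandesce
  rot[11] = t$incandescen
  rot[12] = $incandescent
Sorted (with $ < everything):
  sorted[0] = $incandescent  (last char: 't')
  sorted[1] = andescent$inc  (last char: 'c')
  sorted[2] = candescent$in  (last char: 'n')
  sorted[3] = cent$incandes  (last char: 's')
  sorted[4] = descent$incan  (last char: 'n')
  sorted[5] = ent$incandesc  (last char: 'c')
  sorted[6] = escent$incand  (last char: 'd')
  sorted[7] = incandescent$  (last char: '$')
  sorted[8] = ncandescent$i  (last char: 'i')
  sorted[9] = ndescent$inca  (last char: 'a')
  sorted[10] = nt$incandesce  (last char: 'e')
  sorted[11] = scent$incande  (last char: 'e')
  sorted[12] = t$incandescen  (last char: 'n')
Last column: tcnsncd$iaeen
Original string S is at sorted index 7

Answer: tcnsncd$iaeen
7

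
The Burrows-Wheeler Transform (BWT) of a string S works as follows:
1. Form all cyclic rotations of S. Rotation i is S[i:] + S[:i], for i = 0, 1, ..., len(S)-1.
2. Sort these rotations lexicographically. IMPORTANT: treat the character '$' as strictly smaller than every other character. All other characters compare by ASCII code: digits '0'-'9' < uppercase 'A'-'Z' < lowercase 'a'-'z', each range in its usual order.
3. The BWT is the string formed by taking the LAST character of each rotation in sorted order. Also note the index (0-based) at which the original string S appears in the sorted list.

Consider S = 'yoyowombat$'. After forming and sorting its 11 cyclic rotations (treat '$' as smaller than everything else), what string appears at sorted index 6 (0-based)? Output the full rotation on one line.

All 11 rotations (rotation i = S[i:]+S[:i]):
  rot[0] = yoyowombat$
  rot[1] = oyowombat$y
  rot[2] = yowombat$yo
  rot[3] = owombat$yoy
  rot[4] = wombat$yoyo
  rot[5] = ombat$yoyow
  rot[6] = mbat$yoyowo
  rot[7] = bat$yoyowom
  rot[8] = at$yoyowomb
  rot[9] = t$yoyowomba
  rot[10] = $yoyowombat
Sorted (with $ < everything):
  sorted[0] = $yoyowombat
  sorted[1] = at$yoyowomb
  sorted[2] = bat$yoyowom
  sorted[3] = mbat$yoyowo
  sorted[4] = ombat$yoyow
  sorted[5] = owombat$yoy
  sorted[6] = oyowombat$y
  sorted[7] = t$yoyowomba
  sorted[8] = wombat$yoyo
  sorted[9] = yowombat$yo
  sorted[10] = yoyowombat$
sorted[6] = oyowombat$y

Answer: oyowombat$y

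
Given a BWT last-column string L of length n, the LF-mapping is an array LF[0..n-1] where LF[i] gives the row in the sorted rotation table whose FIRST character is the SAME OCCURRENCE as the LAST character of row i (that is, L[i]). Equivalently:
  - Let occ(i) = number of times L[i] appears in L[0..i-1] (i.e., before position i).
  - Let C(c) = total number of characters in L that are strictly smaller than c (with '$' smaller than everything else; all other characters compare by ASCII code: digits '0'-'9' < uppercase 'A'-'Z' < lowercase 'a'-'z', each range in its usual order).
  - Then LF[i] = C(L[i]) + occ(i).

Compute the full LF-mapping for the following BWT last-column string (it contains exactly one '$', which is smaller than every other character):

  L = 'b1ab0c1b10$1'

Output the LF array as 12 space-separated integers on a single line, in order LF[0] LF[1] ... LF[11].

Answer: 8 3 7 9 1 11 4 10 5 2 0 6

Derivation:
Char counts: '$':1, '0':2, '1':4, 'a':1, 'b':3, 'c':1
C (first-col start): C('$')=0, C('0')=1, C('1')=3, C('a')=7, C('b')=8, C('c')=11
L[0]='b': occ=0, LF[0]=C('b')+0=8+0=8
L[1]='1': occ=0, LF[1]=C('1')+0=3+0=3
L[2]='a': occ=0, LF[2]=C('a')+0=7+0=7
L[3]='b': occ=1, LF[3]=C('b')+1=8+1=9
L[4]='0': occ=0, LF[4]=C('0')+0=1+0=1
L[5]='c': occ=0, LF[5]=C('c')+0=11+0=11
L[6]='1': occ=1, LF[6]=C('1')+1=3+1=4
L[7]='b': occ=2, LF[7]=C('b')+2=8+2=10
L[8]='1': occ=2, LF[8]=C('1')+2=3+2=5
L[9]='0': occ=1, LF[9]=C('0')+1=1+1=2
L[10]='$': occ=0, LF[10]=C('$')+0=0+0=0
L[11]='1': occ=3, LF[11]=C('1')+3=3+3=6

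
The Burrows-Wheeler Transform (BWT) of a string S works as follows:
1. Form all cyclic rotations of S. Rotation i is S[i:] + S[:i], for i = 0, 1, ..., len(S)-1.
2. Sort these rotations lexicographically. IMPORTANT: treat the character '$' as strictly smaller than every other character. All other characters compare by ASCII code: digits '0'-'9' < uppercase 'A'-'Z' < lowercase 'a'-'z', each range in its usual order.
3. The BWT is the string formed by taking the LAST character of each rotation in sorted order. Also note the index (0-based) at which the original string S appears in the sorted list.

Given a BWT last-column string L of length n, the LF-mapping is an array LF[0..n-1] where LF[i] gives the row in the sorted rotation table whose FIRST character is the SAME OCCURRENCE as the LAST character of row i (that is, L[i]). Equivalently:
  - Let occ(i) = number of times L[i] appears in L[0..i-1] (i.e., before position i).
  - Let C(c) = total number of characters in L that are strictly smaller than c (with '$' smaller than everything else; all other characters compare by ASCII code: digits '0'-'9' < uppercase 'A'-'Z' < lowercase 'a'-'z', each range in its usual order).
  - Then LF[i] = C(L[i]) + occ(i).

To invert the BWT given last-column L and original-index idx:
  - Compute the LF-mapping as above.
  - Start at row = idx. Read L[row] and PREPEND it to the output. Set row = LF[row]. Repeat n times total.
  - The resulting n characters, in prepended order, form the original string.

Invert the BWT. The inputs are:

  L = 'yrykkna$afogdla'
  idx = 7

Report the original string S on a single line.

Answer: kayakdragonfly$

Derivation:
LF mapping: 13 12 14 7 8 10 1 0 2 5 11 6 4 9 3
Walk LF starting at row 7, prepending L[row]:
  step 1: row=7, L[7]='$', prepend. Next row=LF[7]=0
  step 2: row=0, L[0]='y', prepend. Next row=LF[0]=13
  step 3: row=13, L[13]='l', prepend. Next row=LF[13]=9
  step 4: row=9, L[9]='f', prepend. Next row=LF[9]=5
  step 5: row=5, L[5]='n', prepend. Next row=LF[5]=10
  step 6: row=10, L[10]='o', prepend. Next row=LF[10]=11
  step 7: row=11, L[11]='g', prepend. Next row=LF[11]=6
  step 8: row=6, L[6]='a', prepend. Next row=LF[6]=1
  step 9: row=1, L[1]='r', prepend. Next row=LF[1]=12
  step 10: row=12, L[12]='d', prepend. Next row=LF[12]=4
  step 11: row=4, L[4]='k', prepend. Next row=LF[4]=8
  step 12: row=8, L[8]='a', prepend. Next row=LF[8]=2
  step 13: row=2, L[2]='y', prepend. Next row=LF[2]=14
  step 14: row=14, L[14]='a', prepend. Next row=LF[14]=3
  step 15: row=3, L[3]='k', prepend. Next row=LF[3]=7
Reversed output: kayakdragonfly$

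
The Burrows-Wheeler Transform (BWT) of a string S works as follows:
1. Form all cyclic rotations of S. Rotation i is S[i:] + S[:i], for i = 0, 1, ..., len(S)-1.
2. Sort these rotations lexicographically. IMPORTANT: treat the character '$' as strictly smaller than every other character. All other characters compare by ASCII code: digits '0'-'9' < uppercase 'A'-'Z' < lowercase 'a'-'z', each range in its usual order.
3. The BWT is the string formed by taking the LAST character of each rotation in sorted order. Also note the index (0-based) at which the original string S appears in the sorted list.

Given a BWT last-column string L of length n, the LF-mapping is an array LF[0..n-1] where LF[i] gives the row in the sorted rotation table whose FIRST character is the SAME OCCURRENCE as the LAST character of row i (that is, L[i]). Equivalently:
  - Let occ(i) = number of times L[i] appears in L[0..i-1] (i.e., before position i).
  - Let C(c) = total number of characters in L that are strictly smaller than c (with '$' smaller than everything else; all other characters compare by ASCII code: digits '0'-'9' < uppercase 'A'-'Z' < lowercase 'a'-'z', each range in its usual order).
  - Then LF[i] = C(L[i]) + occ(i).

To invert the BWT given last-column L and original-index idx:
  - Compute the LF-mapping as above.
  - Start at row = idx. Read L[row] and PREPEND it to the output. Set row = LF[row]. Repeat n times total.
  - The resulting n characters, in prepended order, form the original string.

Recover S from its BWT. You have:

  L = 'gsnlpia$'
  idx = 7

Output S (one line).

Answer: sapling$

Derivation:
LF mapping: 2 7 5 4 6 3 1 0
Walk LF starting at row 7, prepending L[row]:
  step 1: row=7, L[7]='$', prepend. Next row=LF[7]=0
  step 2: row=0, L[0]='g', prepend. Next row=LF[0]=2
  step 3: row=2, L[2]='n', prepend. Next row=LF[2]=5
  step 4: row=5, L[5]='i', prepend. Next row=LF[5]=3
  step 5: row=3, L[3]='l', prepend. Next row=LF[3]=4
  step 6: row=4, L[4]='p', prepend. Next row=LF[4]=6
  step 7: row=6, L[6]='a', prepend. Next row=LF[6]=1
  step 8: row=1, L[1]='s', prepend. Next row=LF[1]=7
Reversed output: sapling$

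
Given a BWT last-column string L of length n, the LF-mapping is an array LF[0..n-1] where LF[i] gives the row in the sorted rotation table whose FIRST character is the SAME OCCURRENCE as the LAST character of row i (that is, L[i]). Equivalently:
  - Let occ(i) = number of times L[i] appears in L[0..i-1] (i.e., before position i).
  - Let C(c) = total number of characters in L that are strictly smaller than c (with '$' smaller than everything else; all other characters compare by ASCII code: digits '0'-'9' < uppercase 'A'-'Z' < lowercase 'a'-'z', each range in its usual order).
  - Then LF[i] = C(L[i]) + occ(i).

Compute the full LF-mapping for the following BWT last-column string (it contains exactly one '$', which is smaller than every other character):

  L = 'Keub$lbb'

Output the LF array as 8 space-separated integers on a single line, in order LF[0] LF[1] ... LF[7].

Answer: 1 5 7 2 0 6 3 4

Derivation:
Char counts: '$':1, 'K':1, 'b':3, 'e':1, 'l':1, 'u':1
C (first-col start): C('$')=0, C('K')=1, C('b')=2, C('e')=5, C('l')=6, C('u')=7
L[0]='K': occ=0, LF[0]=C('K')+0=1+0=1
L[1]='e': occ=0, LF[1]=C('e')+0=5+0=5
L[2]='u': occ=0, LF[2]=C('u')+0=7+0=7
L[3]='b': occ=0, LF[3]=C('b')+0=2+0=2
L[4]='$': occ=0, LF[4]=C('$')+0=0+0=0
L[5]='l': occ=0, LF[5]=C('l')+0=6+0=6
L[6]='b': occ=1, LF[6]=C('b')+1=2+1=3
L[7]='b': occ=2, LF[7]=C('b')+2=2+2=4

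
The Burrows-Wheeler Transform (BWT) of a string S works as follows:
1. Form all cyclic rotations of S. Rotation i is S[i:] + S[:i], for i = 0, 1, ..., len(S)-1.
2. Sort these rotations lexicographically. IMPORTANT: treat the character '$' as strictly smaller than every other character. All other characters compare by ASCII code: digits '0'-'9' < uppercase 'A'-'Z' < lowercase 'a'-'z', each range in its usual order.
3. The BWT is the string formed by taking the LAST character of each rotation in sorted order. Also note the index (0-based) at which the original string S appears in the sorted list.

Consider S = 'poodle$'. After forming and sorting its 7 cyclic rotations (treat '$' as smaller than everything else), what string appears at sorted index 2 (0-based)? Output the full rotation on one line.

All 7 rotations (rotation i = S[i:]+S[:i]):
  rot[0] = poodle$
  rot[1] = oodle$p
  rot[2] = odle$po
  rot[3] = dle$poo
  rot[4] = le$pood
  rot[5] = e$poodl
  rot[6] = $poodle
Sorted (with $ < everything):
  sorted[0] = $poodle
  sorted[1] = dle$poo
  sorted[2] = e$poodl
  sorted[3] = le$pood
  sorted[4] = odle$po
  sorted[5] = oodle$p
  sorted[6] = poodle$
sorted[2] = e$poodl

Answer: e$poodl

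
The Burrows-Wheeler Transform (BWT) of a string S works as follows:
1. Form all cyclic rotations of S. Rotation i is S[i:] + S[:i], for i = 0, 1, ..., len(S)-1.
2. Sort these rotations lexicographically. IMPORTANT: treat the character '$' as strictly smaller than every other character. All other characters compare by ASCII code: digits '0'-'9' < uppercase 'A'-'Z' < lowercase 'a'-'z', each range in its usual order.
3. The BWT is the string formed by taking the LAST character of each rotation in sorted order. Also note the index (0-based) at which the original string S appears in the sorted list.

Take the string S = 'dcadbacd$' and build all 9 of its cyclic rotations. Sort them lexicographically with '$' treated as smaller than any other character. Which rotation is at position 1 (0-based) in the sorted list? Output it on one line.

All 9 rotations (rotation i = S[i:]+S[:i]):
  rot[0] = dcadbacd$
  rot[1] = cadbacd$d
  rot[2] = adbacd$dc
  rot[3] = dbacd$dca
  rot[4] = bacd$dcad
  rot[5] = acd$dcadb
  rot[6] = cd$dcadba
  rot[7] = d$dcadbac
  rot[8] = $dcadbacd
Sorted (with $ < everything):
  sorted[0] = $dcadbacd
  sorted[1] = acd$dcadb
  sorted[2] = adbacd$dc
  sorted[3] = bacd$dcad
  sorted[4] = cadbacd$d
  sorted[5] = cd$dcadba
  sorted[6] = d$dcadbac
  sorted[7] = dbacd$dca
  sorted[8] = dcadbacd$
sorted[1] = acd$dcadb

Answer: acd$dcadb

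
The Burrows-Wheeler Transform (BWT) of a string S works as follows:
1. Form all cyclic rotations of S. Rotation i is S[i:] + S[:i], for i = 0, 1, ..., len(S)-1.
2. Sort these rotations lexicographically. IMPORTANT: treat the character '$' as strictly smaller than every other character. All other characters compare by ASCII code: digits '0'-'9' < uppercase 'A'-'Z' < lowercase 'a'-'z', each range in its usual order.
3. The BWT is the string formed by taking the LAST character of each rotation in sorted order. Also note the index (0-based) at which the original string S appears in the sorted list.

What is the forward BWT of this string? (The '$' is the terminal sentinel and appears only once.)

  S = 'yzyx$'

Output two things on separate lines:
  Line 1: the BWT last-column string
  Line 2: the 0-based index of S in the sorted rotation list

Answer: xyz$y
3

Derivation:
All 5 rotations (rotation i = S[i:]+S[:i]):
  rot[0] = yzyx$
  rot[1] = zyx$y
  rot[2] = yx$yz
  rot[3] = x$yzy
  rot[4] = $yzyx
Sorted (with $ < everything):
  sorted[0] = $yzyx  (last char: 'x')
  sorted[1] = x$yzy  (last char: 'y')
  sorted[2] = yx$yz  (last char: 'z')
  sorted[3] = yzyx$  (last char: '$')
  sorted[4] = zyx$y  (last char: 'y')
Last column: xyz$y
Original string S is at sorted index 3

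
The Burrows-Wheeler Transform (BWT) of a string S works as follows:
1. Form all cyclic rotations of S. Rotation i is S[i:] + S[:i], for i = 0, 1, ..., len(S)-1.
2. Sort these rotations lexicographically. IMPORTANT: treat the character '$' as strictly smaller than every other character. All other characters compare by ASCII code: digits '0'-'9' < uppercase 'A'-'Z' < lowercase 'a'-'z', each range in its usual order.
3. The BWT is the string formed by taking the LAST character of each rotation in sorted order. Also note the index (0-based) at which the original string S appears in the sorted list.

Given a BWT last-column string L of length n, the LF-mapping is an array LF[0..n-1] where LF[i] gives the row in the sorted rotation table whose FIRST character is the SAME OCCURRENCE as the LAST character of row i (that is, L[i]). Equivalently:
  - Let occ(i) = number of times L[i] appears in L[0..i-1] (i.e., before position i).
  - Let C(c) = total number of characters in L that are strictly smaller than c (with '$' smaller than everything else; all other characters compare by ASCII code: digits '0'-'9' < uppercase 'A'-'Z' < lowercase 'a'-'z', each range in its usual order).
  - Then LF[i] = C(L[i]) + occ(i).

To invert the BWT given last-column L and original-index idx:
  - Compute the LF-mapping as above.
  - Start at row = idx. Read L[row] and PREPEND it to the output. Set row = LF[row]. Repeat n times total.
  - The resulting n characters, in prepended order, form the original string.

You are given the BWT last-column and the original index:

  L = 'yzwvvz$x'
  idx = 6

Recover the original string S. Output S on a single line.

LF mapping: 5 6 3 1 2 7 0 4
Walk LF starting at row 6, prepending L[row]:
  step 1: row=6, L[6]='$', prepend. Next row=LF[6]=0
  step 2: row=0, L[0]='y', prepend. Next row=LF[0]=5
  step 3: row=5, L[5]='z', prepend. Next row=LF[5]=7
  step 4: row=7, L[7]='x', prepend. Next row=LF[7]=4
  step 5: row=4, L[4]='v', prepend. Next row=LF[4]=2
  step 6: row=2, L[2]='w', prepend. Next row=LF[2]=3
  step 7: row=3, L[3]='v', prepend. Next row=LF[3]=1
  step 8: row=1, L[1]='z', prepend. Next row=LF[1]=6
Reversed output: zvwvxzy$

Answer: zvwvxzy$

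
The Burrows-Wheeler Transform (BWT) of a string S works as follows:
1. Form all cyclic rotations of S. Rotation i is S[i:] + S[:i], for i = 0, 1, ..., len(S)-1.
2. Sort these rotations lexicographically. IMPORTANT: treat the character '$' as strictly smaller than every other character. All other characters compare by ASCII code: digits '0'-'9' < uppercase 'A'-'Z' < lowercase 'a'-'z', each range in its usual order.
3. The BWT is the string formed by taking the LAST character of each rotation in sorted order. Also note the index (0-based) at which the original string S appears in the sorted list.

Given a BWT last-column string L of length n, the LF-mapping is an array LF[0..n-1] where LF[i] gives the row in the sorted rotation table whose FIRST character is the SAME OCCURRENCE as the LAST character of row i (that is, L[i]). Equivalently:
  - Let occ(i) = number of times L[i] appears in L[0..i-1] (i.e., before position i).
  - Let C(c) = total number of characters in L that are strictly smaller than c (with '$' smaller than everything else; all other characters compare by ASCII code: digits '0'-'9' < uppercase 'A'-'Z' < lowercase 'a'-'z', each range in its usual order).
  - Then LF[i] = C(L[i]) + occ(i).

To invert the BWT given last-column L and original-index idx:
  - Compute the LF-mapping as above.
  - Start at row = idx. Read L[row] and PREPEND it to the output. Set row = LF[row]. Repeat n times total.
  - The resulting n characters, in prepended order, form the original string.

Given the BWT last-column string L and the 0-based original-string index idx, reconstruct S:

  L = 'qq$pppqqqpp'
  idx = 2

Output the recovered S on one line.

Answer: ppqqpppqqq$

Derivation:
LF mapping: 6 7 0 1 2 3 8 9 10 4 5
Walk LF starting at row 2, prepending L[row]:
  step 1: row=2, L[2]='$', prepend. Next row=LF[2]=0
  step 2: row=0, L[0]='q', prepend. Next row=LF[0]=6
  step 3: row=6, L[6]='q', prepend. Next row=LF[6]=8
  step 4: row=8, L[8]='q', prepend. Next row=LF[8]=10
  step 5: row=10, L[10]='p', prepend. Next row=LF[10]=5
  step 6: row=5, L[5]='p', prepend. Next row=LF[5]=3
  step 7: row=3, L[3]='p', prepend. Next row=LF[3]=1
  step 8: row=1, L[1]='q', prepend. Next row=LF[1]=7
  step 9: row=7, L[7]='q', prepend. Next row=LF[7]=9
  step 10: row=9, L[9]='p', prepend. Next row=LF[9]=4
  step 11: row=4, L[4]='p', prepend. Next row=LF[4]=2
Reversed output: ppqqpppqqq$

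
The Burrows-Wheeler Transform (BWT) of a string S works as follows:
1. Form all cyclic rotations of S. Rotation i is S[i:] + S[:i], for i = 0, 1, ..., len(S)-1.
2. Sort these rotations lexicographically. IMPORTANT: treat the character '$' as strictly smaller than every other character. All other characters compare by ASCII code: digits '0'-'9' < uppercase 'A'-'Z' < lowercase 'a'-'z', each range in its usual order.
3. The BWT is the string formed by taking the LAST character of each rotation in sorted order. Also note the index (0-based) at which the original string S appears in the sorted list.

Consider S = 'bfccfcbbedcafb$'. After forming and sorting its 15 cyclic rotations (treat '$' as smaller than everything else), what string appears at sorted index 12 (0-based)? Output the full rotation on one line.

All 15 rotations (rotation i = S[i:]+S[:i]):
  rot[0] = bfccfcbbedcafb$
  rot[1] = fccfcbbedcafb$b
  rot[2] = ccfcbbedcafb$bf
  rot[3] = cfcbbedcafb$bfc
  rot[4] = fcbbedcafb$bfcc
  rot[5] = cbbedcafb$bfccf
  rot[6] = bbedcafb$bfccfc
  rot[7] = bedcafb$bfccfcb
  rot[8] = edcafb$bfccfcbb
  rot[9] = dcafb$bfccfcbbe
  rot[10] = cafb$bfccfcbbed
  rot[11] = afb$bfccfcbbedc
  rot[12] = fb$bfccfcbbedca
  rot[13] = b$bfccfcbbedcaf
  rot[14] = $bfccfcbbedcafb
Sorted (with $ < everything):
  sorted[0] = $bfccfcbbedcafb
  sorted[1] = afb$bfccfcbbedc
  sorted[2] = b$bfccfcbbedcaf
  sorted[3] = bbedcafb$bfccfc
  sorted[4] = bedcafb$bfccfcb
  sorted[5] = bfccfcbbedcafb$
  sorted[6] = cafb$bfccfcbbed
  sorted[7] = cbbedcafb$bfccf
  sorted[8] = ccfcbbedcafb$bf
  sorted[9] = cfcbbedcafb$bfc
  sorted[10] = dcafb$bfccfcbbe
  sorted[11] = edcafb$bfccfcbb
  sorted[12] = fb$bfccfcbbedca
  sorted[13] = fcbbedcafb$bfcc
  sorted[14] = fccfcbbedcafb$b
sorted[12] = fb$bfccfcbbedca

Answer: fb$bfccfcbbedca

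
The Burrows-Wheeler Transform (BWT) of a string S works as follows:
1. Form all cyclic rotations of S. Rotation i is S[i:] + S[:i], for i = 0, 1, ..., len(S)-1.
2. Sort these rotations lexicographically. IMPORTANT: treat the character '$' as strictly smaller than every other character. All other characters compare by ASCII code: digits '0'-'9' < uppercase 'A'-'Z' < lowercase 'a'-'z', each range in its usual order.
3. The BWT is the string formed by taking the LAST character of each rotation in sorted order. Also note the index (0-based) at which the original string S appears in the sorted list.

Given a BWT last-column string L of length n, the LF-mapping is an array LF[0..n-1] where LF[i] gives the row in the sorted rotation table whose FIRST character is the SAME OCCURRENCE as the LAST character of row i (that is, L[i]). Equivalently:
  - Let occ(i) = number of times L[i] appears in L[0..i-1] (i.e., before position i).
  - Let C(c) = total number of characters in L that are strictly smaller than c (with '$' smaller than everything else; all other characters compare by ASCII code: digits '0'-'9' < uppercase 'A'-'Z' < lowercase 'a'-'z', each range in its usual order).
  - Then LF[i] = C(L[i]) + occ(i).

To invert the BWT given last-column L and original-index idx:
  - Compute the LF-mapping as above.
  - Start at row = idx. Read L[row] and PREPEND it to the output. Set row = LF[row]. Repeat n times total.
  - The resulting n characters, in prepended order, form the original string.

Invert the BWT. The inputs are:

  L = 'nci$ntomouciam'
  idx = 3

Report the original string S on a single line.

Answer: communication$

Derivation:
LF mapping: 8 2 4 0 9 12 10 6 11 13 3 5 1 7
Walk LF starting at row 3, prepending L[row]:
  step 1: row=3, L[3]='$', prepend. Next row=LF[3]=0
  step 2: row=0, L[0]='n', prepend. Next row=LF[0]=8
  step 3: row=8, L[8]='o', prepend. Next row=LF[8]=11
  step 4: row=11, L[11]='i', prepend. Next row=LF[11]=5
  step 5: row=5, L[5]='t', prepend. Next row=LF[5]=12
  step 6: row=12, L[12]='a', prepend. Next row=LF[12]=1
  step 7: row=1, L[1]='c', prepend. Next row=LF[1]=2
  step 8: row=2, L[2]='i', prepend. Next row=LF[2]=4
  step 9: row=4, L[4]='n', prepend. Next row=LF[4]=9
  step 10: row=9, L[9]='u', prepend. Next row=LF[9]=13
  step 11: row=13, L[13]='m', prepend. Next row=LF[13]=7
  step 12: row=7, L[7]='m', prepend. Next row=LF[7]=6
  step 13: row=6, L[6]='o', prepend. Next row=LF[6]=10
  step 14: row=10, L[10]='c', prepend. Next row=LF[10]=3
Reversed output: communication$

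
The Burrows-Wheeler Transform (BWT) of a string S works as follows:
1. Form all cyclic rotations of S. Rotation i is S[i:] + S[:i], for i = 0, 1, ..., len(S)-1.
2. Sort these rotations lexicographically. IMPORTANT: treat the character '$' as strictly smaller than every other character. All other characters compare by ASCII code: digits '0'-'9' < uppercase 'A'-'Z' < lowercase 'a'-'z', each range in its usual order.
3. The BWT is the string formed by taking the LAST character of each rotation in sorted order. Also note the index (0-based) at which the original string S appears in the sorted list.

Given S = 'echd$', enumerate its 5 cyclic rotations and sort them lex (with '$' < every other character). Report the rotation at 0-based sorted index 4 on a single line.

Answer: hd$ec

Derivation:
All 5 rotations (rotation i = S[i:]+S[:i]):
  rot[0] = echd$
  rot[1] = chd$e
  rot[2] = hd$ec
  rot[3] = d$ech
  rot[4] = $echd
Sorted (with $ < everything):
  sorted[0] = $echd
  sorted[1] = chd$e
  sorted[2] = d$ech
  sorted[3] = echd$
  sorted[4] = hd$ec
sorted[4] = hd$ec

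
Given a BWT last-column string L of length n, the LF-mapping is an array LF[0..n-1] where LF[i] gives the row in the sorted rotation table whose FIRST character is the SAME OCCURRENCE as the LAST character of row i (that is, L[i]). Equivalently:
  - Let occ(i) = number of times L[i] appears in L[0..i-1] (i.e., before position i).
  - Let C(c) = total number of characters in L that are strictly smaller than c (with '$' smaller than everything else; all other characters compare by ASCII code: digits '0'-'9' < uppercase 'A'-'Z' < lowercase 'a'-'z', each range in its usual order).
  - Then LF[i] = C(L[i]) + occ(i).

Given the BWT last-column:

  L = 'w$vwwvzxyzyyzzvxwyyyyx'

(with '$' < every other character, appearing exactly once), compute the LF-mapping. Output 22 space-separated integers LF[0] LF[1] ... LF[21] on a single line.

Answer: 4 0 1 5 6 2 18 8 11 19 12 13 20 21 3 9 7 14 15 16 17 10

Derivation:
Char counts: '$':1, 'v':3, 'w':4, 'x':3, 'y':7, 'z':4
C (first-col start): C('$')=0, C('v')=1, C('w')=4, C('x')=8, C('y')=11, C('z')=18
L[0]='w': occ=0, LF[0]=C('w')+0=4+0=4
L[1]='$': occ=0, LF[1]=C('$')+0=0+0=0
L[2]='v': occ=0, LF[2]=C('v')+0=1+0=1
L[3]='w': occ=1, LF[3]=C('w')+1=4+1=5
L[4]='w': occ=2, LF[4]=C('w')+2=4+2=6
L[5]='v': occ=1, LF[5]=C('v')+1=1+1=2
L[6]='z': occ=0, LF[6]=C('z')+0=18+0=18
L[7]='x': occ=0, LF[7]=C('x')+0=8+0=8
L[8]='y': occ=0, LF[8]=C('y')+0=11+0=11
L[9]='z': occ=1, LF[9]=C('z')+1=18+1=19
L[10]='y': occ=1, LF[10]=C('y')+1=11+1=12
L[11]='y': occ=2, LF[11]=C('y')+2=11+2=13
L[12]='z': occ=2, LF[12]=C('z')+2=18+2=20
L[13]='z': occ=3, LF[13]=C('z')+3=18+3=21
L[14]='v': occ=2, LF[14]=C('v')+2=1+2=3
L[15]='x': occ=1, LF[15]=C('x')+1=8+1=9
L[16]='w': occ=3, LF[16]=C('w')+3=4+3=7
L[17]='y': occ=3, LF[17]=C('y')+3=11+3=14
L[18]='y': occ=4, LF[18]=C('y')+4=11+4=15
L[19]='y': occ=5, LF[19]=C('y')+5=11+5=16
L[20]='y': occ=6, LF[20]=C('y')+6=11+6=17
L[21]='x': occ=2, LF[21]=C('x')+2=8+2=10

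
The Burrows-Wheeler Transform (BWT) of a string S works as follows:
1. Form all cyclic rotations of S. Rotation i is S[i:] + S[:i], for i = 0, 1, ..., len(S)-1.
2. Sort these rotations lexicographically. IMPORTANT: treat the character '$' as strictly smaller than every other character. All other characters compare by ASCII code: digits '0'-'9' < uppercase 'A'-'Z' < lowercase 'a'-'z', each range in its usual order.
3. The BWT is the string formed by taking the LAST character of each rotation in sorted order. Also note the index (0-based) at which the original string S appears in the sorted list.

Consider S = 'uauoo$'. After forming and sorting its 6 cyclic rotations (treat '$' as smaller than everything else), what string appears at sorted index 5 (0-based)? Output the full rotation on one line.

All 6 rotations (rotation i = S[i:]+S[:i]):
  rot[0] = uauoo$
  rot[1] = auoo$u
  rot[2] = uoo$ua
  rot[3] = oo$uau
  rot[4] = o$uauo
  rot[5] = $uauoo
Sorted (with $ < everything):
  sorted[0] = $uauoo
  sorted[1] = auoo$u
  sorted[2] = o$uauo
  sorted[3] = oo$uau
  sorted[4] = uauoo$
  sorted[5] = uoo$ua
sorted[5] = uoo$ua

Answer: uoo$ua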